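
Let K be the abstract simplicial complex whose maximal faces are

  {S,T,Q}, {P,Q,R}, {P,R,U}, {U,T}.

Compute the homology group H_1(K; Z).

K has 6 vertices, 9 edges, 3 triangles.
rank ∂_1 = 5, rank ∂_2 = 3 ⇒ b_1 = 9 − 5 − 3 = 1; all invariant factors of ∂_2 are 1 so no torsion. So H_1 ≅ Z.

H_1 = Z.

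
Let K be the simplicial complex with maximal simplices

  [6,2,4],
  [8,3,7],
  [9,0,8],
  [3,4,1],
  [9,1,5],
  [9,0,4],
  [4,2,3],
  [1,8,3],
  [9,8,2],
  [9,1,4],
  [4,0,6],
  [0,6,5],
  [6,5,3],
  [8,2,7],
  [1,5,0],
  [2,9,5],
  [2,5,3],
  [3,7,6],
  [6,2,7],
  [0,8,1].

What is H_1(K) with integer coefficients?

We work with the vertex ordering 0 < 1 < 2 < 3 < 4 < 5 < 6 < 7 < 8 < 9. The simplices of K, each written with vertices in increasing order, are:

  0-simplices (10): [0], [1], [2], [3], [4], [5], [6], [7], [8], [9]
  1-simplices (30): (30 of them)
  2-simplices (20): (20 of them)

so the chain groups are C_0 ≅ Z^10, C_1 ≅ Z^30, C_2 ≅ Z^20.

The boundary map ∂_1: C_1 → C_0 is given by ∂[p,q] = [q] − [p]. For instance
  ∂[8,9] = [9] − [8].
The resulting 10×30 matrix has rank 9, and its Smith normal form has invariant factors (1,1,1,1,1,1,1,1,1).

∂_2: C_2 → C_1 acts by ∂[p,q,r] = [q,r] − [p,r] + [p,q]. For instance
  ∂[0,4,6] = [4,6] − [0,6] + [0,4],
  ∂[0,1,8] = [1,8] − [0,8] + [0,1].
The resulting 30×20 matrix has rank 20, and its Smith normal form has invariant factors (1,1,1,1,1,1,1,1,1,1,1,1,1,1,1,1,1,1,1,2).

Reading off H_k = ker ∂_k / im ∂_{k+1}:

  H_1: rank ker ∂_1 − rank ∂_2 = (30 − 9) − 20 = 1, and ∂_2 has invariant factor 2 > 1, so H_1 ≅ Z ⊕ Z/2Z.

H_1 ≅ Z ⊕ Z/2Z.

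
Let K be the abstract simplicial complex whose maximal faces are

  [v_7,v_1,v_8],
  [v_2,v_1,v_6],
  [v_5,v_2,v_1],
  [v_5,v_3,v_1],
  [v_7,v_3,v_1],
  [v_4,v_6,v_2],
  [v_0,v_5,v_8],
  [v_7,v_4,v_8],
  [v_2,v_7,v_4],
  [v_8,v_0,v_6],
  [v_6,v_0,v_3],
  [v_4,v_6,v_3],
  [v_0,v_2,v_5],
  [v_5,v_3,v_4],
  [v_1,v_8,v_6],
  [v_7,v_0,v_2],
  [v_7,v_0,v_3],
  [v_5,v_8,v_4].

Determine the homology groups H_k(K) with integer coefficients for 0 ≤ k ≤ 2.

Fix the vertex order v_0 < v_1 < v_2 < v_3 < v_4 < v_5 < v_6 < v_7 < v_8 and write every simplex with vertices in increasing order. Then dim K = 2 and the simplices of K are:

  0-simplices (9): [v_0], [v_1], [v_2], [v_3], [v_4], [v_5], [v_6], [v_7], [v_8]
  1-simplices (27): (27 of them)
  2-simplices (18): (18 of them)

so the chain groups are C_0 ≅ Z^9, C_1 ≅ Z^27, C_2 ≅ Z^18.

∂_1: C_1 → C_0 sends each edge [p,q] (with p < q) to q − p. For instance
  ∂[v_3,v_7] = [v_7] − [v_3].
This gives a 9×27 integer matrix of rank 8; reducing to Smith normal form yields diagonal entries (1,1,1,1,1,1,1,1).

∂_2: C_2 → C_1 sends each 2-simplex [p,q,r] to [q,r] − [p,r] + [p,q]. For instance
  ∂[v_1,v_2,v_5] = [v_2,v_5] − [v_1,v_5] + [v_1,v_2],
  ∂[v_1,v_2,v_6] = [v_2,v_6] − [v_1,v_6] + [v_1,v_2].
As a 27×18 matrix over Z this has rank 17, with invariant factors (1,1,1,1,1,1,1,1,1,1,1,1,1,1,1,1,1).

Computing H_k = (kernel of ∂_k) / (image of ∂_{k+1}):

  H_0: rank C_0 − rank ∂_1 = 9 − 8 = 1, and the invariant factors of ∂_1 are all 1, so H_0 ≅ Z.
  H_1: rank ker ∂_1 − rank ∂_2 = (27 − 8) − 17 = 2, and the invariant factors of ∂_2 are all 1, so H_1 ≅ Z^2.
  H_2: rank ker ∂_2 − rank ∂_3 = (18 − 17) − 0 = 1, and there is no ∂_3, so H_2 ≅ Z.

As a check, the Euler characteristic is 9 − 27 + 18 = 0, which agrees with 1 − 2 + 1 = 0.

H_0 ≅ Z,  H_1 ≅ Z^2,  H_2 ≅ Z.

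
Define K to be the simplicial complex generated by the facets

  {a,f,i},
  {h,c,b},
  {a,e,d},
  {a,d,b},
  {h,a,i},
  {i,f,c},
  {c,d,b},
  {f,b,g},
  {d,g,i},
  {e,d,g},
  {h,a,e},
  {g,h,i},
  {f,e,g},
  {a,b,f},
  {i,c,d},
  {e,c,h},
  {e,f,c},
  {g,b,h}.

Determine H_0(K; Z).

H_0 = Z.

Fix the vertex order a < b < c < d < e < f < g < h < i and write every simplex with vertices in increasing order. Then dim K = 2 and the simplices of K are:

  0-simplices (9): a, b, c, d, e, f, g, h, i
  1-simplices (27): ab, ad, ae, af, ah, ai, bc, bd, bf, bg, bh, cd, ce, cf, ch, ci, de, dg, di, ef, eg, eh, fg, fi, gh, gi, hi
  2-simplices (18): abd, abf, ade, aeh, afi, ahi, bcd, bch, bfg, bgh, cdi, cef, ceh, cfi, deg, dgi, efg, ghi

giving chain groups C_0 ≅ Z^9, C_1 ≅ Z^27, C_2 ≅ Z^18.

∂_1: C_1 → C_0 sends each edge [p,q] (with p < q) to q − p. For instance
  ∂ce = e − c.
The 9×27 boundary matrix has rank 8 and Smith normal form diag(1,1,1,1,1,1,1,1).

∂_2: C_2 → C_1 acts by ∂[p,q,r] = [q,r] − [p,r] + [p,q]. For instance
  ∂bch = ch − bh + bc,
  ∂bgh = gh − bh + bg.
The 27×18 boundary matrix has rank 17 and Smith normal form diag(1,1,1,1,1,1,1,1,1,1,1,1,1,1,1,1,1).

From H_k ≅ ker(∂_k) / im(∂_{k+1}) we obtain:

  H_0: rank C_0 − rank ∂_1 = 9 − 8 = 1, and the invariant factors of ∂_1 are all 1, so H_0 ≅ Z.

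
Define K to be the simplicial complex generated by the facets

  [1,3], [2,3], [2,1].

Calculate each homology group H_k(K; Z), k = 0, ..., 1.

H_0 = Z,  H_1 = Z.

Fix the vertex order 1 < 2 < 3 and write every simplex with vertices in increasing order. Then dim K = 1 and the simplices of K are:

  0-simplices (3): [1], [2], [3]
  1-simplices (3): [1,2], [1,3], [2,3]

giving chain groups C_0 ≅ Z^3, C_1 ≅ Z^3.

Boundary ∂_1: C_1 → C_0 maps an edge to its endpoints' difference, ∂[p,q] = q − p.
As a 3×3 matrix over Z this has rank 2, with invariant factors (1,1).

Computing H_k = (kernel of ∂_k) / (image of ∂_{k+1}):

  H_0: rank C_0 − rank ∂_1 = 3 − 2 = 1, and the invariant factors of ∂_1 are all 1, so H_0 ≅ Z.
  H_1: rank ker ∂_1 − rank ∂_2 = (3 − 2) − 0 = 1, and there is no ∂_2, so H_1 ≅ Z.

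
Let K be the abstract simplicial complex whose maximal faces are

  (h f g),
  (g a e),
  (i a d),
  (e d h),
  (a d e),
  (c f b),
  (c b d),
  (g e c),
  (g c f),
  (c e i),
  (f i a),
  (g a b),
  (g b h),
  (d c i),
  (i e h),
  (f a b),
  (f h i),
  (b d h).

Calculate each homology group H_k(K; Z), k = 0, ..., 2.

K has 9 vertices, 27 edges, 18 triangles.
rank ∂_0 = 0, rank ∂_1 = 8 ⇒ b_0 = 9 − 0 − 8 = 1; all invariant factors of ∂_1 are 1 so no torsion. So H_0 = Z.
rank ∂_1 = 8, rank ∂_2 = 18 ⇒ b_1 = 27 − 8 − 18 = 1; ∂_2 has invariant factor(s) [2] giving torsion. So H_1 = Z ⊕ Z_2.
rank ∂_2 = 18, rank ∂_3 = 0 ⇒ b_2 = 18 − 18 − 0 = 0. So H_2 = 0.

H_0 ≅ Z,  H_1 ≅ Z ⊕ Z_2,  H_2 = 0.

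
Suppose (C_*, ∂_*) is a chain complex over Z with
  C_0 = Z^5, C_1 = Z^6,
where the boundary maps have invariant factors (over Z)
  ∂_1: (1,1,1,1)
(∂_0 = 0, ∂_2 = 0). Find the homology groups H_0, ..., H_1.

H_0: b_0 = 5 − 0 − 4 = 1; torsion from ∂_1 factors > 1: none. So H_0 = Z.
H_1: b_1 = 6 − 4 − 0 = 2; torsion from ∂_2 factors > 1: none. So H_1 = Z^2.

H_0 = Z,  H_1 = Z^2.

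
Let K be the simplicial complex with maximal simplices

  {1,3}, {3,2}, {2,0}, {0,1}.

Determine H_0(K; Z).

Take the total order 0 < 1 < 2 < 3 on the vertex set. Then K (dimension 1) consists of the simplices:

  0-simplices (4): [0], [1], [2], [3]
  1-simplices (4): [0,1], [0,2], [1,3], [2,3]

Hence C_0 ≅ Z^4, C_1 ≅ Z^4.

Boundary ∂_1: C_1 → C_0 is given by ∂[p,q] = [q] − [p]. For instance
  ∂[0,1] = [1] − [0].
The 4×4 boundary matrix has rank 3 and Smith normal form diag(1,1,1).

Now H_k = ker ∂_k / im ∂_{k+1}, so:

  H_0: rank C_0 − rank ∂_1 = 4 − 3 = 1, and the invariant factors of ∂_1 are all 1, so H_0 ≅ Z.

H_0 ≅ Z.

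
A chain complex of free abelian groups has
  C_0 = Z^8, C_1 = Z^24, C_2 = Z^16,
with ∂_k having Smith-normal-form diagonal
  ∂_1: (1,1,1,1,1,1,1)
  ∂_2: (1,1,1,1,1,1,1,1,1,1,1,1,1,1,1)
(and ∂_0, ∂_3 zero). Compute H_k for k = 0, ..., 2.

H_0 = Z,  H_1 = Z^2,  H_2 = Z.

H_0: b_0 = 8 − 0 − 7 = 1; torsion from ∂_1 factors > 1: none. So H_0 = Z.
H_1: b_1 = 24 − 7 − 15 = 2; torsion from ∂_2 factors > 1: none. So H_1 = Z^2.
H_2: b_2 = 16 − 15 − 0 = 1; torsion from ∂_3 factors > 1: none. So H_2 = Z.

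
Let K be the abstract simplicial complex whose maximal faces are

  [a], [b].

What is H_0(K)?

Take the total order a < b on the vertex set. Then K (dimension 0) consists of the simplices:

  0-simplices (2): a, b

giving chain groups C_0 ≅ Z^2.

Now H_k = ker ∂_k / im ∂_{k+1}, so:

  H_0: rank C_0 − rank ∂_1 = 2 − 0 = 2, and there is no ∂_1, so H_0 ≅ Z^2.

H_0 = Z^2.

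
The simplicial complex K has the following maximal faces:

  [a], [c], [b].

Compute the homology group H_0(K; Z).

K has 3 vertices.
rank ∂_0 = 0, rank ∂_1 = 0 ⇒ b_0 = 3 − 0 − 0 = 3. So H_0 ≅ Z^3.

H_0 ≅ Z^3.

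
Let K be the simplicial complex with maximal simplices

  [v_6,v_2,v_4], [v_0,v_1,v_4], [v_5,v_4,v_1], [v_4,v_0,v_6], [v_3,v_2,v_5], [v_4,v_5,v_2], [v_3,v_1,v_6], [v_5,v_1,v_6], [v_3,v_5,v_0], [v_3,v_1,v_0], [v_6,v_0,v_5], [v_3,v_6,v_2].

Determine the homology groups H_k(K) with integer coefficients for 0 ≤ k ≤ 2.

H_0 ≅ Z,  H_1 ≅ Z/2,  H_2 = 0.

K has 7 vertices, 18 edges, 12 triangles.
rank ∂_0 = 0, rank ∂_1 = 6 ⇒ b_0 = 7 − 0 − 6 = 1; all invariant factors of ∂_1 are 1 so no torsion. So H_0 = Z.
rank ∂_1 = 6, rank ∂_2 = 12 ⇒ b_1 = 18 − 6 − 12 = 0; ∂_2 has invariant factor(s) [2] giving torsion. So H_1 = Z/2.
rank ∂_2 = 12, rank ∂_3 = 0 ⇒ b_2 = 12 − 12 − 0 = 0. So H_2 = 0.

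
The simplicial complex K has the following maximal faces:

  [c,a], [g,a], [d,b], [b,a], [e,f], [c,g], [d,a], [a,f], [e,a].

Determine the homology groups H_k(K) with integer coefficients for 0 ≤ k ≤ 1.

H_0 = Z,  H_1 = Z^3.

Fix the vertex order a < b < c < d < e < f < g and write every simplex with vertices in increasing order. Then dim K = 1 and the simplices of K are:

  0-simplices (7): a, b, c, d, e, f, g
  1-simplices (9): ab, ac, ad, ae, af, ag, bd, cg, ef

Hence C_0 ≅ Z^7, C_1 ≅ Z^9.

Boundary ∂_1: C_1 → C_0 is given by ∂[p,q] = [q] − [p]. For instance
  ∂af = f − a.
The 7×9 boundary matrix has rank 6 and Smith normal form diag(1,1,1,1,1,1).

Now H_k = ker ∂_k / im ∂_{k+1}, so:

  H_0: rank C_0 − rank ∂_1 = 7 − 6 = 1, and the invariant factors of ∂_1 are all 1, so H_0 = Z.
  H_1: rank ker ∂_1 − rank ∂_2 = (9 − 6) − 0 = 3, and there is no ∂_2, so H_1 = Z^3.

(K is a triangulation of a wedge of 3 circles.)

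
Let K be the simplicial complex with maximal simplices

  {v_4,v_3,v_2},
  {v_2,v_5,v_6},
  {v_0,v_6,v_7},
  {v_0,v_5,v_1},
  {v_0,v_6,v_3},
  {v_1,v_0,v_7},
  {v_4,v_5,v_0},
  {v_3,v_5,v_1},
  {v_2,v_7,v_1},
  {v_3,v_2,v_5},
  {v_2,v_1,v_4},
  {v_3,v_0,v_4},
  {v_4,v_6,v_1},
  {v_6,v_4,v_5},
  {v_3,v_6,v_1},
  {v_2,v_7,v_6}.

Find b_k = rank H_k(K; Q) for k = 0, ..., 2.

b_0 = 1, b_1 = 2, b_2 = 1.

Fix the vertex order v_0 < v_1 < v_2 < v_3 < v_4 < v_5 < v_6 < v_7 and write every simplex with vertices in increasing order. Then dim K = 2 and the simplices of K are:

  0-simplices (8): [v_0], [v_1], [v_2], [v_3], [v_4], [v_5], [v_6], [v_7]
  1-simplices (24): (24 of them)
  2-simplices (16): (16 of them)

so the chain groups are C_0 ≅ Z^8, C_1 ≅ Z^24, C_2 ≅ Z^16.

The boundary map ∂_1: C_1 → C_0 sends each edge [p,q] (with p < q) to q − p. For instance
  ∂[v_3,v_6] = [v_6] − [v_3].
This gives a 8×24 integer matrix of rank 7; reducing to Smith normal form yields diagonal entries (1,1,1,1,1,1,1).

∂_2: C_2 → C_1 acts by ∂[p,q,r] = [q,r] − [p,r] + [p,q]. For instance
  ∂[v_2,v_3,v_5] = [v_3,v_5] − [v_2,v_5] + [v_2,v_3],
  ∂[v_0,v_1,v_7] = [v_1,v_7] − [v_0,v_7] + [v_0,v_1].
The 24×16 boundary matrix has rank 15 and Smith normal form diag(1,1,1,1,1,1,1,1,1,1,1,1,1,1,1).

Reading off H_k = ker ∂_k / im ∂_{k+1}:

  H_0: rank C_0 − rank ∂_1 = 8 − 7 = 1, and the invariant factors of ∂_1 are all 1, so H_0 ≅ Z.
  H_1: rank ker ∂_1 − rank ∂_2 = (24 − 7) − 15 = 2, and the invariant factors of ∂_2 are all 1, so H_1 ≅ Z^2.
  H_2: rank ker ∂_2 − rank ∂_3 = (16 − 15) − 0 = 1, and there is no ∂_3, so H_2 ≅ Z.

As a check, the Euler characteristic is 8 − 24 + 16 = 0, which agrees with 1 − 2 + 1 = 0.

Hence the Betti numbers are b_0 = 1, b_1 = 2, b_2 = 1.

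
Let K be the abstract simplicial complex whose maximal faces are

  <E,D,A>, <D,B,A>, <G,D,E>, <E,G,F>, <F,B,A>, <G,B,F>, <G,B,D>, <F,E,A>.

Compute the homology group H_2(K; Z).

H_2 = Z.

Fix the vertex order A < B < D < E < F < G and write every simplex with vertices in increasing order. Then dim K = 2 and the simplices of K are:

  0-simplices (6): A, B, D, E, F, G
  1-simplices (12): AB, AD, AE, AF, BD, BF, BG, DE, DG, EF, EG, FG
  2-simplices (8): ABD, ABF, ADE, AEF, BDG, BFG, DEG, EFG

giving chain groups C_0 ≅ Z^6, C_1 ≅ Z^12, C_2 ≅ Z^8.

∂_1: C_1 → C_0 sends each edge [p,q] (with p < q) to q − p. For instance
  ∂FG = G − F.
This gives a 6×12 integer matrix of rank 5; reducing to Smith normal form yields diagonal entries (1,1,1,1,1).

The boundary map ∂_2: C_2 → C_1 maps a triangle to the signed sum of its edges. For instance
  ∂ADE = DE − AE + AD,
  ∂ABD = BD − AD + AB.
The resulting 12×8 matrix has rank 7, and its Smith normal form has invariant factors (1,1,1,1,1,1,1).

Now H_k = ker ∂_k / im ∂_{k+1}, so:

  H_2: rank ker ∂_2 − rank ∂_3 = (8 − 7) − 0 = 1, and there is no ∂_3, so H_2 ≅ Z.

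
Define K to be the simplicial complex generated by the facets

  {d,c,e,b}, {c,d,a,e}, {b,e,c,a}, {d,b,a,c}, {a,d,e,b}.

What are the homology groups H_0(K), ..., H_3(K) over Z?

Fix the vertex order a < b < c < d < e and write every simplex with vertices in increasing order. Then dim K = 3 and the simplices of K are:

  0-simplices (5): a, b, c, d, e
  1-simplices (10): ab, ac, ad, ae, bc, bd, be, cd, ce, de
  2-simplices (10): abc, abd, abe, acd, ace, ade, bcd, bce, bde, cde
  3-simplices (5): abcd, abce, abde, acde, bcde

giving chain groups C_0 ≅ Z^5, C_1 ≅ Z^10, C_2 ≅ Z^10, C_3 ≅ Z^5.

The boundary map ∂_1: C_1 → C_0 sends each edge [p,q] (with p < q) to q − p. For instance
  ∂ae = e − a.
This gives a 5×10 integer matrix of rank 4; reducing to Smith normal form yields diagonal entries (1,1,1,1).

∂_2: C_2 → C_1 sends each 2-simplex [p,q,r] to [q,r] − [p,r] + [p,q]. For instance
  ∂bcd = cd − bd + bc,
  ∂bde = de − be + bd.
This gives a 10×10 integer matrix of rank 6; reducing to Smith normal form yields diagonal entries (1,1,1,1,1,1).

∂_3: C_3 → C_2 sends each 3-simplex σ to the alternating sum Σ_i (−1)^i (σ with its i-th vertex removed). For instance
  ∂abde = bde − ade + abe − abd,
  ∂abce = bce − ace + abe − abc.
The 10×5 boundary matrix has rank 4 and Smith normal form diag(1,1,1,1).

From H_k ≅ ker(∂_k) / im(∂_{k+1}) we obtain:

  H_0: rank C_0 − rank ∂_1 = 5 − 4 = 1, and the invariant factors of ∂_1 are all 1, so H_0 = Z.
  H_1: rank ker ∂_1 − rank ∂_2 = (10 − 4) − 6 = 0, and the invariant factors of ∂_2 are all 1, so H_1 = 0.
  H_2: rank ker ∂_2 − rank ∂_3 = (10 − 6) − 4 = 0, and the invariant factors of ∂_3 are all 1, so H_2 = 0.
  H_3: rank ker ∂_3 − rank ∂_4 = (5 − 4) − 0 = 1, and there is no ∂_4, so H_3 = Z.

As a check, the Euler characteristic is 5 − 10 + 10 − 5 = 0, which agrees with 1 − 0 + 0 − 1 = 0.

H_0 = Z,  H_1 = 0,  H_2 = 0,  H_3 = Z.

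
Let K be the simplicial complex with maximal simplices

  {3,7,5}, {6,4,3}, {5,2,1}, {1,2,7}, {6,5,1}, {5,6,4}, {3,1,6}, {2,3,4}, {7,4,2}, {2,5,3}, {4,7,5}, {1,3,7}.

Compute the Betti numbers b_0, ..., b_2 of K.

b_0 = 1, b_1 = 0, b_2 = 0.

We work with the vertex ordering 1 < 2 < 3 < 4 < 5 < 6 < 7. The simplices of K, each written with vertices in increasing order, are:

  0-simplices (7): [1], [2], [3], [4], [5], [6], [7]
  1-simplices (18): [1,2], [1,3], [1,5], [1,6], [1,7], [2,3], [2,4], [2,5], [2,7], [3,4], [3,5], [3,6], [3,7], [4,5], [4,6], [4,7], [5,6], [5,7]
  2-simplices (12): [1,2,5], [1,2,7], [1,3,6], [1,3,7], [1,5,6], [2,3,4], [2,3,5], [2,4,7], [3,4,6], [3,5,7], [4,5,6], [4,5,7]

Hence C_0 ≅ Z^7, C_1 ≅ Z^18, C_2 ≅ Z^12.

The boundary map ∂_1: C_1 → C_0 sends each edge [p,q] (with p < q) to q − p. For instance
  ∂[4,7] = [7] − [4].
This gives a 7×18 integer matrix of rank 6; reducing to Smith normal form yields diagonal entries (1,1,1,1,1,1).

∂_2: C_2 → C_1 maps a triangle to the signed sum of its edges. For instance
  ∂[1,3,7] = [3,7] − [1,7] + [1,3],
  ∂[3,5,7] = [5,7] − [3,7] + [3,5].
The resulting 18×12 matrix has rank 12, and its Smith normal form has invariant factors (1,1,1,1,1,1,1,1,1,1,1,2).

Reading off H_k = ker ∂_k / im ∂_{k+1}:

  H_0: rank C_0 − rank ∂_1 = 7 − 6 = 1, and the invariant factors of ∂_1 are all 1, so H_0 ≅ Z.
  H_1: rank ker ∂_1 − rank ∂_2 = (18 − 6) − 12 = 0, and ∂_2 has invariant factor 2 > 1, so H_1 ≅ Z/2.
  H_2: rank ker ∂_2 − rank ∂_3 = (12 − 12) − 0 = 0, and there is no ∂_3, so H_2 ≅ 0.

As a check, the Euler characteristic is 7 − 18 + 12 = 1, which agrees with 1 − 0 + 0 = 1.

Hence the Betti numbers are b_0 = 1, b_1 = 0, b_2 = 0.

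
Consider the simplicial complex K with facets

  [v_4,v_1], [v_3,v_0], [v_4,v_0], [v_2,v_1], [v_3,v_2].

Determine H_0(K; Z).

H_0 = Z.

K has 5 vertices, 5 edges.
rank ∂_0 = 0, rank ∂_1 = 4 ⇒ b_0 = 5 − 0 − 4 = 1; all invariant factors of ∂_1 are 1 so no torsion. So H_0 = Z.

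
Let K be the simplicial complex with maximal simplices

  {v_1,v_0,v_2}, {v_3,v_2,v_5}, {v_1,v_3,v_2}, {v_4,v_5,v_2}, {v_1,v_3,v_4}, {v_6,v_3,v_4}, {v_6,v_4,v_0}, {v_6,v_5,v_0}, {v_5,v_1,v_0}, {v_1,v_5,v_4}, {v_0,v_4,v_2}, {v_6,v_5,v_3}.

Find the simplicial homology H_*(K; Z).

Order the vertices as v_0 < v_1 < v_2 < v_3 < v_4 < v_5 < v_6. Listing each simplex with vertices in this order, K has dimension 2 with simplices:

  0-simplices (7): [v_0], [v_1], [v_2], [v_3], [v_4], [v_5], [v_6]
  1-simplices (18): (18 of them)
  2-simplices (12): (12 of them)

giving chain groups C_0 ≅ Z^7, C_1 ≅ Z^18, C_2 ≅ Z^12.

The boundary map ∂_1: C_1 → C_0 sends each edge [p,q] (with p < q) to q − p. For instance
  ∂[v_2,v_4] = [v_4] − [v_2].
The 7×18 boundary matrix has rank 6 and Smith normal form diag(1,1,1,1,1,1).

Boundary ∂_2: C_2 → C_1 maps a triangle to the signed sum of its edges. For instance
  ∂[v_0,v_5,v_6] = [v_5,v_6] − [v_0,v_6] + [v_0,v_5],
  ∂[v_1,v_2,v_3] = [v_2,v_3] − [v_1,v_3] + [v_1,v_2].
This gives a 18×12 integer matrix of rank 12; reducing to Smith normal form yields diagonal entries (1,1,1,1,1,1,1,1,1,1,1,2).

Reading off H_k = ker ∂_k / im ∂_{k+1}:

  H_0: rank C_0 − rank ∂_1 = 7 − 6 = 1, and the invariant factors of ∂_1 are all 1, so H_0 ≅ Z.
  H_1: rank ker ∂_1 − rank ∂_2 = (18 − 6) − 12 = 0, and ∂_2 has invariant factor 2 > 1, so H_1 ≅ Z/2Z.
  H_2: rank ker ∂_2 − rank ∂_3 = (12 − 12) − 0 = 0, and there is no ∂_3, so H_2 ≅ 0.

As a check, the Euler characteristic is 7 − 18 + 12 = 1, which agrees with 1 − 0 + 0 = 1.
(K is a triangulation of the real projective plane RP^2.)

H_0 = Z,  H_1 = Z/2Z,  H_2 = 0.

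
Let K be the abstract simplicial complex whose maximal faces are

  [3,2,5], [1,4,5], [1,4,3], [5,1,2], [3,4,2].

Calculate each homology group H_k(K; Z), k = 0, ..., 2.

H_0 ≅ Z,  H_1 ≅ Z,  H_2 = 0.

Take the total order 1 < 2 < 3 < 4 < 5 on the vertex set. Then K (dimension 2) consists of the simplices:

  0-simplices (5): [1], [2], [3], [4], [5]
  1-simplices (10): [1,2], [1,3], [1,4], [1,5], [2,3], [2,4], [2,5], [3,4], [3,5], [4,5]
  2-simplices (5): [1,2,5], [1,3,4], [1,4,5], [2,3,4], [2,3,5]

so the chain groups are C_0 ≅ Z^5, C_1 ≅ Z^10, C_2 ≅ Z^5.

∂_1: C_1 → C_0 sends each edge [p,q] (with p < q) to q − p. For instance
  ∂[1,4] = [4] − [1].
The 5×10 boundary matrix has rank 4 and Smith normal form diag(1,1,1,1).

∂_2: C_2 → C_1 acts by ∂[p,q,r] = [q,r] − [p,r] + [p,q]. For instance
  ∂[2,3,4] = [3,4] − [2,4] + [2,3],
  ∂[1,3,4] = [3,4] − [1,4] + [1,3].
The resulting 10×5 matrix has rank 5, and its Smith normal form has invariant factors (1,1,1,1,1).

Now H_k = ker ∂_k / im ∂_{k+1}, so:

  H_0: rank C_0 − rank ∂_1 = 5 − 4 = 1, and the invariant factors of ∂_1 are all 1, so H_0 ≅ Z.
  H_1: rank ker ∂_1 − rank ∂_2 = (10 − 4) − 5 = 1, and the invariant factors of ∂_2 are all 1, so H_1 ≅ Z.
  H_2: rank ker ∂_2 − rank ∂_3 = (5 − 5) − 0 = 0, and there is no ∂_3, so H_2 ≅ 0.

As a check, the Euler characteristic is 5 − 10 + 5 = 0, which agrees with 1 − 1 + 0 = 0.
(K is a triangulation of the Möbius band.)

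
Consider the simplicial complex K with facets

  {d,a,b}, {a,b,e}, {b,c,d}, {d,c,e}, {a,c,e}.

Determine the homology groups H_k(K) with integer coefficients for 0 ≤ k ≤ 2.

H_0 = Z,  H_1 = Z,  H_2 = 0.

Fix the vertex order a < b < c < d < e and write every simplex with vertices in increasing order. Then dim K = 2 and the simplices of K are:

  0-simplices (5): a, b, c, d, e
  1-simplices (10): ab, ac, ad, ae, bc, bd, be, cd, ce, de
  2-simplices (5): abd, abe, ace, bcd, cde

Hence C_0 ≅ Z^5, C_1 ≅ Z^10, C_2 ≅ Z^5.

Boundary ∂_1: C_1 → C_0 is given by ∂[p,q] = [q] − [p]. For instance
  ∂ad = d − a.
The resulting 5×10 matrix has rank 4, and its Smith normal form has invariant factors (1,1,1,1).

The boundary map ∂_2: C_2 → C_1 sends each 2-simplex [p,q,r] to [q,r] − [p,r] + [p,q]. For instance
  ∂ace = ce − ae + ac,
  ∂abe = be − ae + ab.
This gives a 10×5 integer matrix of rank 5; reducing to Smith normal form yields diagonal entries (1,1,1,1,1).

From H_k ≅ ker(∂_k) / im(∂_{k+1}) we obtain:

  H_0: rank C_0 − rank ∂_1 = 5 − 4 = 1, and the invariant factors of ∂_1 are all 1, so H_0 ≅ Z.
  H_1: rank ker ∂_1 − rank ∂_2 = (10 − 4) − 5 = 1, and the invariant factors of ∂_2 are all 1, so H_1 ≅ Z.
  H_2: rank ker ∂_2 − rank ∂_3 = (5 − 5) − 0 = 0, and there is no ∂_3, so H_2 ≅ 0.

As a check, the Euler characteristic is 5 − 10 + 5 = 0, which agrees with 1 − 1 + 0 = 0.
(K is a triangulation of the Möbius band.)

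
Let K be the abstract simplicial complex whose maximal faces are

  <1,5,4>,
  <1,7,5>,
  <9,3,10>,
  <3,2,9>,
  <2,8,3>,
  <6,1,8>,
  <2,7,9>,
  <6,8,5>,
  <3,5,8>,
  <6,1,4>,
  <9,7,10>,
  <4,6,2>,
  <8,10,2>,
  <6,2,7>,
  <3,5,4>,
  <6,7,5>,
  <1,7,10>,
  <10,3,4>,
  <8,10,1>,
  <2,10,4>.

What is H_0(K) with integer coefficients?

H_0 = Z.

Fix the vertex order 1 < 2 < 3 < 4 < 5 < 6 < 7 < 8 < 9 < 10 and write every simplex with vertices in increasing order. Then dim K = 2 and the simplices of K are:

  0-simplices (10): [1], [2], [3], [4], [5], [6], [7], [8], [9], [10]
  1-simplices (30): (30 of them)
  2-simplices (20): (20 of them)

so the chain groups are C_0 ≅ Z^10, C_1 ≅ Z^30, C_2 ≅ Z^20.

Boundary ∂_1: C_1 → C_0 is given by ∂[p,q] = [q] − [p]. For instance
  ∂[1,10] = [10] − [1].
This gives a 10×30 integer matrix of rank 9; reducing to Smith normal form yields diagonal entries (1,1,1,1,1,1,1,1,1).

∂_2: C_2 → C_1 sends each 2-simplex [p,q,r] to [q,r] − [p,r] + [p,q]. For instance
  ∂[2,8,10] = [8,10] − [2,10] + [2,8],
  ∂[5,6,7] = [6,7] − [5,7] + [5,6].
The resulting 30×20 matrix has rank 20, and its Smith normal form has invariant factors (1,1,1,1,1,1,1,1,1,1,1,1,1,1,1,1,1,1,1,2).

Now H_k = ker ∂_k / im ∂_{k+1}, so:

  H_0: rank C_0 − rank ∂_1 = 10 − 9 = 1, and the invariant factors of ∂_1 are all 1, so H_0 = Z.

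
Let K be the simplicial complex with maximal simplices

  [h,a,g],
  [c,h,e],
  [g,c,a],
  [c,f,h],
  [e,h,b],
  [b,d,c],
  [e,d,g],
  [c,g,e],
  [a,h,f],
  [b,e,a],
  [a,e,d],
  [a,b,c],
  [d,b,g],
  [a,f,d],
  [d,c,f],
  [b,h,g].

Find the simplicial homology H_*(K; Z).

H_0 = Z,  H_1 = Z^2,  H_2 = Z.

We work with the vertex ordering a < b < c < d < e < f < g < h. The simplices of K, each written with vertices in increasing order, are:

  0-simplices (8): a, b, c, d, e, f, g, h
  1-simplices (24): ab, ac, ad, ae, af, ag, ah, bc, bd, be, bg, bh, cd, ce, cf, cg, ch, de, df, dg, eg, eh, fh, gh
  2-simplices (16): abc, abe, acg, ade, adf, afh, agh, bcd, bdg, beh, bgh, cdf, ceg, ceh, cfh, deg

so the chain groups are C_0 ≅ Z^8, C_1 ≅ Z^24, C_2 ≅ Z^16.

The boundary map ∂_1: C_1 → C_0 sends each edge [p,q] (with p < q) to q − p. For instance
  ∂bh = h − b.
The resulting 8×24 matrix has rank 7, and its Smith normal form has invariant factors (1,1,1,1,1,1,1).

The boundary map ∂_2: C_2 → C_1 maps a triangle to the signed sum of its edges. For instance
  ∂deg = eg − dg + de,
  ∂acg = cg − ag + ac.
This gives a 24×16 integer matrix of rank 15; reducing to Smith normal form yields diagonal entries (1,1,1,1,1,1,1,1,1,1,1,1,1,1,1).

Now H_k = ker ∂_k / im ∂_{k+1}, so:

  H_0: rank C_0 − rank ∂_1 = 8 − 7 = 1, and the invariant factors of ∂_1 are all 1, so H_0 = Z.
  H_1: rank ker ∂_1 − rank ∂_2 = (24 − 7) − 15 = 2, and the invariant factors of ∂_2 are all 1, so H_1 = Z^2.
  H_2: rank ker ∂_2 − rank ∂_3 = (16 − 15) − 0 = 1, and there is no ∂_3, so H_2 = Z.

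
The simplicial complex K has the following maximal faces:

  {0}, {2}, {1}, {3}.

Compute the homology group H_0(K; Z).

K has 4 vertices.
rank ∂_0 = 0, rank ∂_1 = 0 ⇒ b_0 = 4 − 0 − 0 = 4. So H_0 = Z^4.

H_0 = Z^4.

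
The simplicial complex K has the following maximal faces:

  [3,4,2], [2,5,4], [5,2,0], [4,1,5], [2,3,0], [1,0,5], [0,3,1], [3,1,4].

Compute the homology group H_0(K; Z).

K has 6 vertices, 12 edges, 8 triangles.
rank ∂_0 = 0, rank ∂_1 = 5 ⇒ b_0 = 6 − 0 − 5 = 1; all invariant factors of ∂_1 are 1 so no torsion. So H_0 ≅ Z.

H_0 ≅ Z.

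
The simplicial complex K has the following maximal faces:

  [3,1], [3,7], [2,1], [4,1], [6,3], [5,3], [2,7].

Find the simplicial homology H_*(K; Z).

H_0 ≅ Z,  H_1 ≅ Z.

Fix the vertex order 1 < 2 < 3 < 4 < 5 < 6 < 7 and write every simplex with vertices in increasing order. Then dim K = 1 and the simplices of K are:

  0-simplices (7): [1], [2], [3], [4], [5], [6], [7]
  1-simplices (7): [1,2], [1,3], [1,4], [2,7], [3,5], [3,6], [3,7]

so the chain groups are C_0 ≅ Z^7, C_1 ≅ Z^7.

∂_1: C_1 → C_0 sends each edge [p,q] (with p < q) to q − p.
As a 7×7 matrix over Z this has rank 6, with invariant factors (1,1,1,1,1,1).

From H_k ≅ ker(∂_k) / im(∂_{k+1}) we obtain:

  H_0: rank C_0 − rank ∂_1 = 7 − 6 = 1, and the invariant factors of ∂_1 are all 1, so H_0 = Z.
  H_1: rank ker ∂_1 − rank ∂_2 = (7 − 6) − 0 = 1, and there is no ∂_2, so H_1 = Z.

As a check, the Euler characteristic is 7 − 7 = 0, which agrees with 1 − 1 = 0.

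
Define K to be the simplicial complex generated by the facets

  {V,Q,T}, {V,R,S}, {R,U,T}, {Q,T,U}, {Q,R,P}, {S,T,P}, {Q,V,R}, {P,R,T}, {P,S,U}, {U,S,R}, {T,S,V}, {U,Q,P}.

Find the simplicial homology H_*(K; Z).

We work with the vertex ordering P < Q < R < S < T < U < V. The simplices of K, each written with vertices in increasing order, are:

  0-simplices (7): P, Q, R, S, T, U, V
  1-simplices (18): PQ, PR, PS, PT, PU, QR, QT, QU, QV, RS, RT, RU, RV, ST, SU, SV, TU, TV
  2-simplices (12): PQR, PQU, PRT, PST, PSU, QRV, QTU, QTV, RSU, RSV, RTU, STV

giving chain groups C_0 ≅ Z^7, C_1 ≅ Z^18, C_2 ≅ Z^12.

∂_1: C_1 → C_0 is given by ∂[p,q] = [q] − [p].
The resulting 7×18 matrix has rank 6, and its Smith normal form has invariant factors (1,1,1,1,1,1).

∂_2: C_2 → C_1 acts by ∂[p,q,r] = [q,r] − [p,r] + [p,q]. For instance
  ∂QRV = RV − QV + QR,
  ∂QTU = TU − QU + QT.
The resulting 18×12 matrix has rank 12, and its Smith normal form has invariant factors (1,1,1,1,1,1,1,1,1,1,1,2).

Now H_k = ker ∂_k / im ∂_{k+1}, so:

  H_0: rank C_0 − rank ∂_1 = 7 − 6 = 1, and the invariant factors of ∂_1 are all 1, so H_0 = Z.
  H_1: rank ker ∂_1 − rank ∂_2 = (18 − 6) − 12 = 0, and ∂_2 has invariant factor 2 > 1, so H_1 = Z/2Z.
  H_2: rank ker ∂_2 − rank ∂_3 = (12 − 12) − 0 = 0, and there is no ∂_3, so H_2 = 0.

As a check, the Euler characteristic is 7 − 18 + 12 = 1, which agrees with 1 − 0 + 0 = 1.
(K is a triangulation of the real projective plane RP^2.)

H_0 ≅ Z,  H_1 ≅ Z/2Z,  H_2 = 0.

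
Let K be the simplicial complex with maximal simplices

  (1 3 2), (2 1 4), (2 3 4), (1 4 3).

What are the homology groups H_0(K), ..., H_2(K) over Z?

H_0 = Z,  H_1 = 0,  H_2 = Z.

K has 4 vertices, 6 edges, 4 triangles.
rank ∂_0 = 0, rank ∂_1 = 3 ⇒ b_0 = 4 − 0 − 3 = 1; all invariant factors of ∂_1 are 1 so no torsion. So H_0 = Z.
rank ∂_1 = 3, rank ∂_2 = 3 ⇒ b_1 = 6 − 3 − 3 = 0; all invariant factors of ∂_2 are 1 so no torsion. So H_1 = 0.
rank ∂_2 = 3, rank ∂_3 = 0 ⇒ b_2 = 4 − 3 − 0 = 1. So H_2 = Z.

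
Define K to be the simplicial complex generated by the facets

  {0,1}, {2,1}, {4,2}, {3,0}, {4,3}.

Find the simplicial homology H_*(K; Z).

We work with the vertex ordering 0 < 1 < 2 < 3 < 4. The simplices of K, each written with vertices in increasing order, are:

  0-simplices (5): [0], [1], [2], [3], [4]
  1-simplices (5): [0,1], [0,3], [1,2], [2,4], [3,4]

so the chain groups are C_0 ≅ Z^5, C_1 ≅ Z^5.

∂_1: C_1 → C_0 sends each edge [p,q] (with p < q) to q − p. For instance
  ∂[1,2] = [2] − [1].
The resulting 5×5 matrix has rank 4, and its Smith normal form has invariant factors (1,1,1,1).

Reading off H_k = ker ∂_k / im ∂_{k+1}:

  H_0: rank C_0 − rank ∂_1 = 5 − 4 = 1, and the invariant factors of ∂_1 are all 1, so H_0 = Z.
  H_1: rank ker ∂_1 − rank ∂_2 = (5 − 4) − 0 = 1, and there is no ∂_2, so H_1 = Z.

H_0 ≅ Z,  H_1 ≅ Z.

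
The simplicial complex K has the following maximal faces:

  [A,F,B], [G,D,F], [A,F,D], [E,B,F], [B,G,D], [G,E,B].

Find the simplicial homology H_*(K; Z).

H_0 = Z,  H_1 = Z,  H_2 = 0.

Take the total order A < B < D < E < F < G on the vertex set. Then K (dimension 2) consists of the simplices:

  0-simplices (6): A, B, D, E, F, G
  1-simplices (12): AB, AD, AF, BD, BE, BF, BG, DF, DG, EF, EG, FG
  2-simplices (6): ABF, ADF, BDG, BEF, BEG, DFG

Hence C_0 ≅ Z^6, C_1 ≅ Z^12, C_2 ≅ Z^6.

The boundary map ∂_1: C_1 → C_0 sends each edge [p,q] (with p < q) to q − p. For instance
  ∂BG = G − B.
The 6×12 boundary matrix has rank 5 and Smith normal form diag(1,1,1,1,1).

∂_2: C_2 → C_1 acts by ∂[p,q,r] = [q,r] − [p,r] + [p,q]. For instance
  ∂BEF = EF − BF + BE,
  ∂BEG = EG − BG + BE.
As a 12×6 matrix over Z this has rank 6, with invariant factors (1,1,1,1,1,1).

Computing H_k = (kernel of ∂_k) / (image of ∂_{k+1}):

  H_0: rank C_0 − rank ∂_1 = 6 − 5 = 1, and the invariant factors of ∂_1 are all 1, so H_0 = Z.
  H_1: rank ker ∂_1 − rank ∂_2 = (12 − 5) − 6 = 1, and the invariant factors of ∂_2 are all 1, so H_1 = Z.
  H_2: rank ker ∂_2 − rank ∂_3 = (6 − 6) − 0 = 0, and there is no ∂_3, so H_2 = 0.

(K is a triangulation of the cylinder S^1 x I.)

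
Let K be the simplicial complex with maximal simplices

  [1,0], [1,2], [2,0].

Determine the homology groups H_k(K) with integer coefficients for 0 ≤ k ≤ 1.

Fix the vertex order 0 < 1 < 2 and write every simplex with vertices in increasing order. Then dim K = 1 and the simplices of K are:

  0-simplices (3): [0], [1], [2]
  1-simplices (3): [0,1], [0,2], [1,2]

giving chain groups C_0 ≅ Z^3, C_1 ≅ Z^3.

The boundary map ∂_1: C_1 → C_0 is given by ∂[p,q] = [q] − [p].
The resulting 3×3 matrix has rank 2, and its Smith normal form has invariant factors (1,1).

Now H_k = ker ∂_k / im ∂_{k+1}, so:

  H_0: rank C_0 − rank ∂_1 = 3 − 2 = 1, and the invariant factors of ∂_1 are all 1, so H_0 ≅ Z.
  H_1: rank ker ∂_1 − rank ∂_2 = (3 − 2) − 0 = 1, and there is no ∂_2, so H_1 ≅ Z.

As a check, the Euler characteristic is 3 − 3 = 0, which agrees with 1 − 1 = 0.

H_0 = Z,  H_1 = Z.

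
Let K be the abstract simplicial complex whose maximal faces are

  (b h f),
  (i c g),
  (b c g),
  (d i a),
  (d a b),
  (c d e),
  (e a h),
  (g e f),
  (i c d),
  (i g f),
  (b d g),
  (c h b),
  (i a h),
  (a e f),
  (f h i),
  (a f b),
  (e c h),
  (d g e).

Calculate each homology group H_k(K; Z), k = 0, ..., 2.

H_0 = Z,  H_1 = Z × Z/2,  H_2 = 0.

Order the vertices as a < b < c < d < e < f < g < h < i. Listing each simplex with vertices in this order, K has dimension 2 with simplices:

  0-simplices (9): a, b, c, d, e, f, g, h, i
  1-simplices (27): ab, ad, ae, af, ah, ai, bc, bd, bf, bg, bh, cd, ce, cg, ch, ci, de, dg, di, ef, eg, eh, fg, fh, fi, gi, hi
  2-simplices (18): abd, abf, adi, aef, aeh, ahi, bcg, bch, bdg, bfh, cde, cdi, ceh, cgi, deg, efg, fgi, fhi

Hence C_0 ≅ Z^9, C_1 ≅ Z^27, C_2 ≅ Z^18.

The boundary map ∂_1: C_1 → C_0 sends each edge [p,q] (with p < q) to q − p. For instance
  ∂de = e − d.
The resulting 9×27 matrix has rank 8, and its Smith normal form has invariant factors (1,1,1,1,1,1,1,1).

∂_2: C_2 → C_1 maps a triangle to the signed sum of its edges. For instance
  ∂adi = di − ai + ad,
  ∂ahi = hi − ai + ah.
The 27×18 boundary matrix has rank 18 and Smith normal form diag(1,1,1,1,1,1,1,1,1,1,1,1,1,1,1,1,1,2).

From H_k ≅ ker(∂_k) / im(∂_{k+1}) we obtain:

  H_0: rank C_0 − rank ∂_1 = 9 − 8 = 1, and the invariant factors of ∂_1 are all 1, so H_0 ≅ Z.
  H_1: rank ker ∂_1 − rank ∂_2 = (27 − 8) − 18 = 1, and ∂_2 has invariant factor 2 > 1, so H_1 ≅ Z × Z/2.
  H_2: rank ker ∂_2 − rank ∂_3 = (18 − 18) − 0 = 0, and there is no ∂_3, so H_2 ≅ 0.

As a check, the Euler characteristic is 9 − 27 + 18 = 0, which agrees with 1 − 1 + 0 = 0.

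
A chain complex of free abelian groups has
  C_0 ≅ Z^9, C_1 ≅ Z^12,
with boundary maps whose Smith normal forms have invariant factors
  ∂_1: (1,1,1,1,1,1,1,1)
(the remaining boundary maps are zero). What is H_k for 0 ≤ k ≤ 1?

H_0: b_0 = 9 − 0 − 8 = 1; torsion from ∂_1 factors > 1: none. So H_0 = Z.
H_1: b_1 = 12 − 8 − 0 = 4; torsion from ∂_2 factors > 1: none. So H_1 = Z^4.

H_0 = Z,  H_1 = Z^4.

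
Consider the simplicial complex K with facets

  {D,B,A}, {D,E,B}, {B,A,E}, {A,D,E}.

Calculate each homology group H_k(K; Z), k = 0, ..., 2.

Take the total order A < B < D < E on the vertex set. Then K (dimension 2) consists of the simplices:

  0-simplices (4): A, B, D, E
  1-simplices (6): AB, AD, AE, BD, BE, DE
  2-simplices (4): ABD, ABE, ADE, BDE

giving chain groups C_0 ≅ Z^4, C_1 ≅ Z^6, C_2 ≅ Z^4.

Boundary ∂_1: C_1 → C_0 maps an edge to its endpoints' difference, ∂[p,q] = q − p. For instance
  ∂AB = B − A.
The 4×6 boundary matrix has rank 3 and Smith normal form diag(1,1,1).

Boundary ∂_2: C_2 → C_1 sends each 2-simplex [p,q,r] to [q,r] − [p,r] + [p,q]. For instance
  ∂ABD = BD − AD + AB,
  ∂ABE = BE − AE + AB.
The resulting 6×4 matrix has rank 3, and its Smith normal form has invariant factors (1,1,1).

Computing H_k = (kernel of ∂_k) / (image of ∂_{k+1}):

  H_0: rank C_0 − rank ∂_1 = 4 − 3 = 1, and the invariant factors of ∂_1 are all 1, so H_0 = Z.
  H_1: rank ker ∂_1 − rank ∂_2 = (6 − 3) − 3 = 0, and the invariant factors of ∂_2 are all 1, so H_1 = 0.
  H_2: rank ker ∂_2 − rank ∂_3 = (4 − 3) − 0 = 1, and there is no ∂_3, so H_2 = Z.

H_0 ≅ Z,  H_1 = 0,  H_2 ≅ Z.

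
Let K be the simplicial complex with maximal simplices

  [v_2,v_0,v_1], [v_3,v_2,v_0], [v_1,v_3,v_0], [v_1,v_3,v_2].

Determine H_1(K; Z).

H_1 ≅ 0.

Take the total order v_0 < v_1 < v_2 < v_3 on the vertex set. Then K (dimension 2) consists of the simplices:

  0-simplices (4): [v_0], [v_1], [v_2], [v_3]
  1-simplices (6): [v_0,v_1], [v_0,v_2], [v_0,v_3], [v_1,v_2], [v_1,v_3], [v_2,v_3]
  2-simplices (4): [v_0,v_1,v_2], [v_0,v_1,v_3], [v_0,v_2,v_3], [v_1,v_2,v_3]

so the chain groups are C_0 ≅ Z^4, C_1 ≅ Z^6, C_2 ≅ Z^4.

∂_1: C_1 → C_0 is given by ∂[p,q] = [q] − [p]. For instance
  ∂[v_1,v_3] = [v_3] − [v_1].
As a 4×6 matrix over Z this has rank 3, with invariant factors (1,1,1).

The boundary map ∂_2: C_2 → C_1 acts by ∂[p,q,r] = [q,r] − [p,r] + [p,q]. For instance
  ∂[v_1,v_2,v_3] = [v_2,v_3] − [v_1,v_3] + [v_1,v_2],
  ∂[v_0,v_1,v_2] = [v_1,v_2] − [v_0,v_2] + [v_0,v_1].
The 6×4 boundary matrix has rank 3 and Smith normal form diag(1,1,1).

Now H_k = ker ∂_k / im ∂_{k+1}, so:

  H_1: rank ker ∂_1 − rank ∂_2 = (6 − 3) − 3 = 0, and the invariant factors of ∂_2 are all 1, so H_1 ≅ 0.

(K is a triangulation of the 2-sphere S^2.)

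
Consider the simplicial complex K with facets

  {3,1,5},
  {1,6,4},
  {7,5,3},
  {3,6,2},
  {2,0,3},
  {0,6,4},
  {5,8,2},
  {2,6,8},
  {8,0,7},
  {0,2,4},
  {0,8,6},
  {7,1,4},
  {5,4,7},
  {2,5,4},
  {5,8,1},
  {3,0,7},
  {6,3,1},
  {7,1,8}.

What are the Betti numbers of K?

Fix the vertex order 0 < 1 < 2 < 3 < 4 < 5 < 6 < 7 < 8 and write every simplex with vertices in increasing order. Then dim K = 2 and the simplices of K are:

  0-simplices (9): [0], [1], [2], [3], [4], [5], [6], [7], [8]
  1-simplices (27): (27 of them)
  2-simplices (18): [0,2,3], [0,2,4], [0,3,7], [0,4,6], [0,6,8], [0,7,8], [1,3,5], [1,3,6], [1,4,6], [1,4,7], [1,5,8], [1,7,8], [2,3,6], [2,4,5], [2,5,8], [2,6,8], [3,5,7], [4,5,7]

Hence C_0 ≅ Z^9, C_1 ≅ Z^27, C_2 ≅ Z^18.

∂_1: C_1 → C_0 is given by ∂[p,q] = [q] − [p]. For instance
  ∂[2,4] = [4] − [2].
The resulting 9×27 matrix has rank 8, and its Smith normal form has invariant factors (1,1,1,1,1,1,1,1).

Boundary ∂_2: C_2 → C_1 maps a triangle to the signed sum of its edges. For instance
  ∂[1,4,7] = [4,7] − [1,7] + [1,4],
  ∂[0,4,6] = [4,6] − [0,6] + [0,4].
The resulting 27×18 matrix has rank 18, and its Smith normal form has invariant factors (1,1,1,1,1,1,1,1,1,1,1,1,1,1,1,1,1,2).

Computing H_k = (kernel of ∂_k) / (image of ∂_{k+1}):

  H_0: rank C_0 − rank ∂_1 = 9 − 8 = 1, and the invariant factors of ∂_1 are all 1, so H_0 = Z.
  H_1: rank ker ∂_1 − rank ∂_2 = (27 − 8) − 18 = 1, and ∂_2 has invariant factor 2 > 1, so H_1 = Z ⊕ Z/2Z.
  H_2: rank ker ∂_2 − rank ∂_3 = (18 − 18) − 0 = 0, and there is no ∂_3, so H_2 = 0.

(K is a triangulation of the Klein bottle.)

Hence the Betti numbers are b_0 = 1, b_1 = 1, b_2 = 0.

b_0 = 1, b_1 = 1, b_2 = 0.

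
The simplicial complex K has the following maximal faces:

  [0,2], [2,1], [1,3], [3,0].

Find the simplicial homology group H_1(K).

H_1 = Z.

K has 4 vertices, 4 edges.
rank ∂_1 = 3, rank ∂_2 = 0 ⇒ b_1 = 4 − 3 − 0 = 1. So H_1 = Z.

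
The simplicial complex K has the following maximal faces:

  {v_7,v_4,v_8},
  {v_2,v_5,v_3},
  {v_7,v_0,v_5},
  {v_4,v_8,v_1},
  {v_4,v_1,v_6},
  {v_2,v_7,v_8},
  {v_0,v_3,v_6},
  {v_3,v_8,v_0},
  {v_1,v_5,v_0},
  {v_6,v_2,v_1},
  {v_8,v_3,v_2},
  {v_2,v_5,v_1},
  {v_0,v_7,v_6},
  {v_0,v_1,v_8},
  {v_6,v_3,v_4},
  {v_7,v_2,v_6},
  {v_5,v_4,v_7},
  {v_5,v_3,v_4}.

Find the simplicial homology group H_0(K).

H_0 = Z.

Order the vertices as v_0 < v_1 < v_2 < v_3 < v_4 < v_5 < v_6 < v_7 < v_8. Listing each simplex with vertices in this order, K has dimension 2 with simplices:

  0-simplices (9): [v_0], [v_1], [v_2], [v_3], [v_4], [v_5], [v_6], [v_7], [v_8]
  1-simplices (27): (27 of them)
  2-simplices (18): (18 of them)

giving chain groups C_0 ≅ Z^9, C_1 ≅ Z^27, C_2 ≅ Z^18.

Boundary ∂_1: C_1 → C_0 maps an edge to its endpoints' difference, ∂[p,q] = q − p.
As a 9×27 matrix over Z this has rank 8, with invariant factors (1,1,1,1,1,1,1,1).

Boundary ∂_2: C_2 → C_1 maps a triangle to the signed sum of its edges. For instance
  ∂[v_0,v_3,v_6] = [v_3,v_6] − [v_0,v_6] + [v_0,v_3],
  ∂[v_0,v_3,v_8] = [v_3,v_8] − [v_0,v_8] + [v_0,v_3].
This gives a 27×18 integer matrix of rank 17; reducing to Smith normal form yields diagonal entries (1,1,1,1,1,1,1,1,1,1,1,1,1,1,1,1,1).

From H_k ≅ ker(∂_k) / im(∂_{k+1}) we obtain:

  H_0: rank C_0 − rank ∂_1 = 9 − 8 = 1, and the invariant factors of ∂_1 are all 1, so H_0 ≅ Z.

(K is a triangulation of the torus T^2.)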